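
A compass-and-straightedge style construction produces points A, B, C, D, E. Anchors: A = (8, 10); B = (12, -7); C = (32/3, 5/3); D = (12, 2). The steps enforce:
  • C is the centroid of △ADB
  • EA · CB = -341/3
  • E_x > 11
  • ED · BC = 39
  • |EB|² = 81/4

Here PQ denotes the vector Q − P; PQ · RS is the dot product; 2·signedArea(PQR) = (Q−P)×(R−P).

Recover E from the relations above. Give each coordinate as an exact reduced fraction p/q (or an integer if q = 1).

E = (12, -5/2)

1. E_x = 12  [line 4/3·x + -26/3·y + -113/3 = 0 ∩ |EB|² = 81/4]
2. E_y = -5/2  [line 4/3·x + -26/3·y + -113/3 = 0 ∩ |EB|² = 81/4]
   → E = (12, -5/2)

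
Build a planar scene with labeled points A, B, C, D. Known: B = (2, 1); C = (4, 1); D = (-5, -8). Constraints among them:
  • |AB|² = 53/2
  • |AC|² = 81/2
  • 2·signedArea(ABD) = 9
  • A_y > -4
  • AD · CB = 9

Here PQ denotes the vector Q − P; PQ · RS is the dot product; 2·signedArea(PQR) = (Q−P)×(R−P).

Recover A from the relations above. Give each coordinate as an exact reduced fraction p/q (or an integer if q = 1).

1. A_x = -1/2  [2·signedArea(ABD) = 9 ∩ AD · CB = 9]
2. A_y = -7/2  [2·signedArea(ABD) = 9 ∩ AD · CB = 9]
   → A = (-1/2, -7/2)

A = (-1/2, -7/2)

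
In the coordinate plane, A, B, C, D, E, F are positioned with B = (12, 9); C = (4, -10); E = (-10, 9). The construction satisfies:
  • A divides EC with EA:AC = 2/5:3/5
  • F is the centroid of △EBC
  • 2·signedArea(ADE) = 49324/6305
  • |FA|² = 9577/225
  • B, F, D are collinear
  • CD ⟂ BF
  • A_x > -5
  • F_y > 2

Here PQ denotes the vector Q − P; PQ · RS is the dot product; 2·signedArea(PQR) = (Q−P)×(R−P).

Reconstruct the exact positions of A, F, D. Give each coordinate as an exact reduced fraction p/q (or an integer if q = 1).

A = (-22/5, 7/5)
D = (-2898/1261, -70/1261)
F = (2, 8/3)

1. A_x = -22/5  [A divides EC with EA:AC = 2/5:3/5]
2. A_y = 7/5  [A divides EC with EA:AC = 2/5:3/5]
   → A = (-22/5, 7/5)
3. F_x = 2  [F is the centroid of △EBC]
4. F_y = 8/3  [F is the centroid of △EBC]
   → F = (2, 8/3)
5. D_x = -2898/1261  [B, F, D are collinear ∩ CD ⟂ BF]
6. D_y = -70/1261  [B, F, D are collinear ∩ CD ⟂ BF]
   → D = (-2898/1261, -70/1261)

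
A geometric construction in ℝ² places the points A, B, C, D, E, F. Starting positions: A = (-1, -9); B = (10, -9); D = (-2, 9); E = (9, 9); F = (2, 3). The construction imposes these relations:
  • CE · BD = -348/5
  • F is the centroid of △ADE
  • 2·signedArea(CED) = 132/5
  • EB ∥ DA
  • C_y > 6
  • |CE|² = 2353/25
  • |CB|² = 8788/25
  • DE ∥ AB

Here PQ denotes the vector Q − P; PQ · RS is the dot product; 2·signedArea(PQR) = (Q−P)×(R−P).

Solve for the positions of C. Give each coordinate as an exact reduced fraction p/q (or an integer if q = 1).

C = (-2/5, 33/5)

1. C_x = -2/5  [2·signedArea(CED) = 132/5 ∩ CE · BD = -348/5]
2. C_y = 33/5  [2·signedArea(CED) = 132/5 ∩ CE · BD = -348/5]
   → C = (-2/5, 33/5)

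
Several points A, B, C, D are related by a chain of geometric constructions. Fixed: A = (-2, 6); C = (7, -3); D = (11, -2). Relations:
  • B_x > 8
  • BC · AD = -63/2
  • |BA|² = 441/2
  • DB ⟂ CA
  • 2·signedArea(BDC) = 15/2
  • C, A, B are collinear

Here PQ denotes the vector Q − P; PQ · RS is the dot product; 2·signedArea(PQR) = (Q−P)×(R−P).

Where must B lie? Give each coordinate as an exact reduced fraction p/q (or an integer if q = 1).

1. B_x = 17/2  [C, A, B are collinear ∩ DB ⟂ CA]
2. B_y = -9/2  [C, A, B are collinear ∩ DB ⟂ CA]
   → B = (17/2, -9/2)

B = (17/2, -9/2)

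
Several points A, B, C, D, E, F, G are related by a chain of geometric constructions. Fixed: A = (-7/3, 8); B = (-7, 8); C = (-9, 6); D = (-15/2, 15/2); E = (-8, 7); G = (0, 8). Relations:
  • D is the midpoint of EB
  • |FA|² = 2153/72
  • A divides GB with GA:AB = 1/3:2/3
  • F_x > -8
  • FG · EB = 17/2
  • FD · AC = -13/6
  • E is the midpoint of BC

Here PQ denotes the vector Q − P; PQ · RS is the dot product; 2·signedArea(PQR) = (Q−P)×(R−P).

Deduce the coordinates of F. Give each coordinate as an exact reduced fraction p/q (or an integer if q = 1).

F = (-31/4, 29/4)

1. F_x = -31/4  [FD · AC = -13/6 ∩ FG · EB = 17/2]
2. F_y = 29/4  [FD · AC = -13/6 ∩ FG · EB = 17/2]
   → F = (-31/4, 29/4)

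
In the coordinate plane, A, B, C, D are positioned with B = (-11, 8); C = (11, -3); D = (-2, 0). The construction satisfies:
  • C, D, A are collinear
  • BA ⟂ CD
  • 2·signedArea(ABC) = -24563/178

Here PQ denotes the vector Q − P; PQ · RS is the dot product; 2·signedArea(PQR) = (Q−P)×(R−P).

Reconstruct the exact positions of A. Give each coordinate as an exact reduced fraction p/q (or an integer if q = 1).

1. A_x = -2189/178  [C, D, A are collinear ∩ BA ⟂ CD]
2. A_y = 423/178  [C, D, A are collinear ∩ BA ⟂ CD]
   → A = (-2189/178, 423/178)

A = (-2189/178, 423/178)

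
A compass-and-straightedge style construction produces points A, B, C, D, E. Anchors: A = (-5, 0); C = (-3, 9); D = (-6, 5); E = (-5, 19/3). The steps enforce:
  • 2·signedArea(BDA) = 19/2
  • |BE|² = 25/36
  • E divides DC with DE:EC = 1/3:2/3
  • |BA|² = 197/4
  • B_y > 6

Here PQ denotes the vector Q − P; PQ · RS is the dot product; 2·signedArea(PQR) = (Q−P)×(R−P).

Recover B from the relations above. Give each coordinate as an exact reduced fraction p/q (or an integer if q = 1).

B = (-9/2, 7)

1. B_x = -9/2  [line 5·x + 1·y + 31/2 = 0 ∩ |BE|² = 25/36]
2. B_y = 7  [line 5·x + 1·y + 31/2 = 0 ∩ |BE|² = 25/36]
   → B = (-9/2, 7)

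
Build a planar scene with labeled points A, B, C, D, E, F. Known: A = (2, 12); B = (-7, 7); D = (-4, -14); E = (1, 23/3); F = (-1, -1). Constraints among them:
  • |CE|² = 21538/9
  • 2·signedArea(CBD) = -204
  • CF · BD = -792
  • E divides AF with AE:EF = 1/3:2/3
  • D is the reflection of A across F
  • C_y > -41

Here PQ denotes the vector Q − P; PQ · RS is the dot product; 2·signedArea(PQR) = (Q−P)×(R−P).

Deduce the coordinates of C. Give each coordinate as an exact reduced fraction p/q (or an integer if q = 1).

1. C_x = -10  [2·signedArea(CBD) = -204 ∩ CF · BD = -792]
2. C_y = -40  [2·signedArea(CBD) = -204 ∩ CF · BD = -792]
   → C = (-10, -40)

C = (-10, -40)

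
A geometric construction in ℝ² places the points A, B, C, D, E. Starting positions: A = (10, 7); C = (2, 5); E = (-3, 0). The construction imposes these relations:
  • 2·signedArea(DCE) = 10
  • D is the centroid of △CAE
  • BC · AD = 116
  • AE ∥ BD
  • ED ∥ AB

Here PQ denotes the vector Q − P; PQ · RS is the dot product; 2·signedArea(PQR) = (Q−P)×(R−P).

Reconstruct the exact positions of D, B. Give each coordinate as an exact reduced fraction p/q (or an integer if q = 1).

B = (16, 11)
D = (3, 4)

1. D_x = 3  [D is the centroid of △CAE]
2. D_y = 4  [D is the centroid of △CAE]
   → D = (3, 4)
3. B_x = 16  [AE ∥ BD ∩ ED ∥ AB]
4. B_y = 11  [AE ∥ BD ∩ ED ∥ AB]
   → B = (16, 11)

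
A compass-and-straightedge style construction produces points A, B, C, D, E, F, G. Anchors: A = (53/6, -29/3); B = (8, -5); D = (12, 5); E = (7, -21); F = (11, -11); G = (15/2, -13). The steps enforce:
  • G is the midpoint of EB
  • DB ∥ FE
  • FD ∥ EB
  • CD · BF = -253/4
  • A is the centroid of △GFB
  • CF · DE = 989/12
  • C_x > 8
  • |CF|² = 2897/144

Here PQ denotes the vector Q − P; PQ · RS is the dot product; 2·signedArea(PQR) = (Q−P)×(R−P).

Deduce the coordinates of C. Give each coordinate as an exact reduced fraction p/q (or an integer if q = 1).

1. C_x = 101/12  [CF · DE = 989/12 ∩ CD · BF = -253/4]
2. C_y = -22/3  [CF · DE = 989/12 ∩ CD · BF = -253/4]
   → C = (101/12, -22/3)

C = (101/12, -22/3)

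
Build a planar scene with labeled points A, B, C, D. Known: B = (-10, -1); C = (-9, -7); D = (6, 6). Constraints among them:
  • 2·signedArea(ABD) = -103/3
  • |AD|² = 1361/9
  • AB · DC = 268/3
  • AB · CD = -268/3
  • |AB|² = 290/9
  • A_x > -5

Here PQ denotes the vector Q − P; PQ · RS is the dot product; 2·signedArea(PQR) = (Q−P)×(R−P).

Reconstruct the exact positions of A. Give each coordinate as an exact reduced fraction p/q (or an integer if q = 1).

1. A_x = -13/3  [AB · CD = -268/3 ∩ 2·signedArea(ABD) = -103/3]
2. A_y = -2/3  [AB · CD = -268/3 ∩ 2·signedArea(ABD) = -103/3]
   → A = (-13/3, -2/3)

A = (-13/3, -2/3)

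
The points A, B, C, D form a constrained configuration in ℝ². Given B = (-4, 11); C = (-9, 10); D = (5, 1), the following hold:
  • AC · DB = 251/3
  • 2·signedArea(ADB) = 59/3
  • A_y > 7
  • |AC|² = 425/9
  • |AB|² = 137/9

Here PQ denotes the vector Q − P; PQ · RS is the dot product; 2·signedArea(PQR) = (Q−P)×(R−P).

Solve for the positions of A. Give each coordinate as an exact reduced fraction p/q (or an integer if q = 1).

1. A_x = -8/3  [2·signedArea(ADB) = 59/3 ∩ AC · DB = 251/3]
2. A_y = 22/3  [2·signedArea(ADB) = 59/3 ∩ AC · DB = 251/3]
   → A = (-8/3, 22/3)

A = (-8/3, 22/3)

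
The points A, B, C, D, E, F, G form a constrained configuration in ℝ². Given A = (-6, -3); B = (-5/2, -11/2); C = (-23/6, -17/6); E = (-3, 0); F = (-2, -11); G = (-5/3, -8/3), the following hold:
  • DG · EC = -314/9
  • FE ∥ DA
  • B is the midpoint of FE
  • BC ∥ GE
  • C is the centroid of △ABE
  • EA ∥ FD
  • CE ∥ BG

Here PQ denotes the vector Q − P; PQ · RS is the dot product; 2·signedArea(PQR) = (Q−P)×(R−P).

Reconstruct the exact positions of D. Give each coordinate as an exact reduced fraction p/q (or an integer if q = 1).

1. D_x = -5  [FE ∥ DA ∩ EA ∥ FD]
2. D_y = -14  [FE ∥ DA ∩ EA ∥ FD]
   → D = (-5, -14)

D = (-5, -14)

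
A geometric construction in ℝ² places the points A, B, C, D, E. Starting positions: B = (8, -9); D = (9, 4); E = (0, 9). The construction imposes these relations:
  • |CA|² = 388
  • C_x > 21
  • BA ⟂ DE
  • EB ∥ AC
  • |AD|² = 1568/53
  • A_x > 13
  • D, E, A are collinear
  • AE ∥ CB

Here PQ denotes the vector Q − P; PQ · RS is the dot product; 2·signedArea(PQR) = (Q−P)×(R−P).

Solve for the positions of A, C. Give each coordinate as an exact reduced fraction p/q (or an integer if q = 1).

A = (729/53, 72/53)
C = (1153/53, -882/53)

1. A_x = 729/53  [D, E, A are collinear ∩ BA ⟂ DE]
2. A_y = 72/53  [D, E, A are collinear ∩ BA ⟂ DE]
   → A = (729/53, 72/53)
3. C_x = 1153/53  [AE ∥ CB ∩ EB ∥ AC]
4. C_y = -882/53  [AE ∥ CB ∩ EB ∥ AC]
   → C = (1153/53, -882/53)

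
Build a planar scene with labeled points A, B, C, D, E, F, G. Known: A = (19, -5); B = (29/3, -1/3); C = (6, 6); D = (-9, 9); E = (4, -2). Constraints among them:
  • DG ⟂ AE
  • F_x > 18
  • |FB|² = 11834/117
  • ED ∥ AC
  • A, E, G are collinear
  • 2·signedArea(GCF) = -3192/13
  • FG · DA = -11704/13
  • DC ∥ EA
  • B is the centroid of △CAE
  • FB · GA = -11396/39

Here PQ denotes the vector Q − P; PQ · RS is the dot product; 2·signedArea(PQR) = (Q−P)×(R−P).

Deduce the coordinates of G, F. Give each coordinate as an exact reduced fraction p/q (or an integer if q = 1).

1. G_x = -138/13  [A, E, G are collinear ∩ DG ⟂ AE]
2. G_y = 12/13  [A, E, G are collinear ∩ DG ⟂ AE]
   → G = (-138/13, 12/13)
3. F_x = 242/13  [FB · GA = -11396/39 ∩ FG · DA = -11704/13]
4. F_y = -64/13  [FB · GA = -11396/39 ∩ FG · DA = -11704/13]
   → F = (242/13, -64/13)

F = (242/13, -64/13)
G = (-138/13, 12/13)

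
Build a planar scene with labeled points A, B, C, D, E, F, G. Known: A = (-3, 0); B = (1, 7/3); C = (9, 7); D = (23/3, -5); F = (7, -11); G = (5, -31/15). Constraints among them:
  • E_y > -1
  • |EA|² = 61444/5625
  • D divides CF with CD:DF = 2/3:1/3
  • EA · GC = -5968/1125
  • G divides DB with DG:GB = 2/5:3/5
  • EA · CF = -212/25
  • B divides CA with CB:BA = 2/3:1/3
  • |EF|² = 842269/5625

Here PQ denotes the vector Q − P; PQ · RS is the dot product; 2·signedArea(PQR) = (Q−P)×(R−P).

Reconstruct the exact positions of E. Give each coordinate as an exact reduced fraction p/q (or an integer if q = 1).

E = (1/5, -62/75)

1. E_x = 1/5  [EA · CF = -212/25 ∩ EA · GC = -5968/1125]
2. E_y = -62/75  [EA · CF = -212/25 ∩ EA · GC = -5968/1125]
   → E = (1/5, -62/75)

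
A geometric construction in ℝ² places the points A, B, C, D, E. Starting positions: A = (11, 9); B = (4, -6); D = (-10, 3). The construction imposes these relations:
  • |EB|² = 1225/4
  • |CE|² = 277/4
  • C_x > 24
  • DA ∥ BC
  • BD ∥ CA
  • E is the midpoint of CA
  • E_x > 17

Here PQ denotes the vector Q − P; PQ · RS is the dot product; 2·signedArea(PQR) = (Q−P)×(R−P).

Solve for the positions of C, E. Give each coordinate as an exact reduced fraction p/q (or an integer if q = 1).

C = (25, 0)
E = (18, 9/2)

1. C_x = 25  [BD ∥ CA ∩ DA ∥ BC]
2. C_y = 0  [BD ∥ CA ∩ DA ∥ BC]
   → C = (25, 0)
3. E_x = 18  [E is the midpoint of CA]
4. E_y = 9/2  [E is the midpoint of CA]
   → E = (18, 9/2)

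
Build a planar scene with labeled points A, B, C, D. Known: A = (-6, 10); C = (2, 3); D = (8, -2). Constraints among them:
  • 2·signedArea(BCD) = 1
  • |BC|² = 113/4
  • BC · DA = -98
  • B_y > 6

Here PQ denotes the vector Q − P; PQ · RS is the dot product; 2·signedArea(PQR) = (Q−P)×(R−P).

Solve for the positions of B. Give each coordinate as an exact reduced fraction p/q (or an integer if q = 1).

1. B_x = -2  [2·signedArea(BCD) = 1 ∩ BC · DA = -98]
2. B_y = 13/2  [2·signedArea(BCD) = 1 ∩ BC · DA = -98]
   → B = (-2, 13/2)

B = (-2, 13/2)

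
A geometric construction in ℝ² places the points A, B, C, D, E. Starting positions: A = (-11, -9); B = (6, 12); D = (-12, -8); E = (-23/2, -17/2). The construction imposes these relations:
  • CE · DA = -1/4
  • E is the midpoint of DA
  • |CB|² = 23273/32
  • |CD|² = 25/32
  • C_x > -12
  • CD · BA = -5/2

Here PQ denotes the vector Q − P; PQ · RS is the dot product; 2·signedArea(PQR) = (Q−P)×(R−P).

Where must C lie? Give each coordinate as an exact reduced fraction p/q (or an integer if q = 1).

C = (-91/8, -69/8)

1. C_x = -91/8  [CD · BA = -5/2 ∩ CE · DA = -1/4]
2. C_y = -69/8  [CD · BA = -5/2 ∩ CE · DA = -1/4]
   → C = (-91/8, -69/8)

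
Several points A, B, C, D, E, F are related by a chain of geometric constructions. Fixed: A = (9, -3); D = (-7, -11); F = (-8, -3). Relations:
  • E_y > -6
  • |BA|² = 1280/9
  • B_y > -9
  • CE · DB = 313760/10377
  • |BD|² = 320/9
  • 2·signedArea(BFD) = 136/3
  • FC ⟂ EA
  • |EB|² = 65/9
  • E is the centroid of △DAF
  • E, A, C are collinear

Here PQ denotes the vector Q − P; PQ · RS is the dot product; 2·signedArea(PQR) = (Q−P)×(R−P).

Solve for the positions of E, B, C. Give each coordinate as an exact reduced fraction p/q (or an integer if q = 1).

1. E_x = -2  [E is the centroid of △DAF]
2. E_y = -17/3  [E is the centroid of △DAF]
   → E = (-2, -17/3)
3. B_x = -5/3  [line 8·x + 1·y + 65/3 = 0 ∩ |BD|² = 320/9]
4. B_y = -25/3  [line 8·x + 1·y + 65/3 = 0 ∩ |BD|² = 320/9]
   → B = (-5/3, -25/3)
5. C_x = -8136/1153  [E, A, C are collinear ∩ FC ⟂ EA]
6. C_y = -7947/1153  [E, A, C are collinear ∩ FC ⟂ EA]
   → C = (-8136/1153, -7947/1153)

B = (-5/3, -25/3)
C = (-8136/1153, -7947/1153)
E = (-2, -17/3)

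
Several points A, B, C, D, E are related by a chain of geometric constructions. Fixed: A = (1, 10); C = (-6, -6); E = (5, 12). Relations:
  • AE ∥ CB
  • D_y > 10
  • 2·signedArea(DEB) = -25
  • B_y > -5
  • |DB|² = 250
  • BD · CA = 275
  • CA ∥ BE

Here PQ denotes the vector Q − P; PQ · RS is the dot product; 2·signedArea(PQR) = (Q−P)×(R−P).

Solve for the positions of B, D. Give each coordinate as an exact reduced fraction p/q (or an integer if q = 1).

B = (-2, -4)
D = (3, 11)

1. B_x = -2  [CA ∥ BE ∩ AE ∥ CB]
2. B_y = -4  [CA ∥ BE ∩ AE ∥ CB]
   → B = (-2, -4)
3. D_x = 3  [2·signedArea(DEB) = -25 ∩ BD · CA = 275]
4. D_y = 11  [2·signedArea(DEB) = -25 ∩ BD · CA = 275]
   → D = (3, 11)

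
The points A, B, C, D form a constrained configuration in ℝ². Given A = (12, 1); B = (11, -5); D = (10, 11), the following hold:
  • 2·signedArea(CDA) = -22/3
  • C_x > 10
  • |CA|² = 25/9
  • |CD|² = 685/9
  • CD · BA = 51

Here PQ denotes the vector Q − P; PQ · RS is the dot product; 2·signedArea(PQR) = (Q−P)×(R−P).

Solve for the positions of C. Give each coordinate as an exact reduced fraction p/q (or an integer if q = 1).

1. C_x = 11  [CD · BA = 51 ∩ 2·signedArea(CDA) = -22/3]
2. C_y = 7/3  [CD · BA = 51 ∩ 2·signedArea(CDA) = -22/3]
   → C = (11, 7/3)

C = (11, 7/3)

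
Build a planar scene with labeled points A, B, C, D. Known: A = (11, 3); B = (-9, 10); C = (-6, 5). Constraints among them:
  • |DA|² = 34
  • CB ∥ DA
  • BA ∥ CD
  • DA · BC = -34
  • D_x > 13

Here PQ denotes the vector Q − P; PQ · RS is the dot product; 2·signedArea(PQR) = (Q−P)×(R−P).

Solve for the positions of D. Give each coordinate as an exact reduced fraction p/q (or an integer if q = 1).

D = (14, -2)

1. D_x = 14  [CB ∥ DA ∩ BA ∥ CD]
2. D_y = -2  [CB ∥ DA ∩ BA ∥ CD]
   → D = (14, -2)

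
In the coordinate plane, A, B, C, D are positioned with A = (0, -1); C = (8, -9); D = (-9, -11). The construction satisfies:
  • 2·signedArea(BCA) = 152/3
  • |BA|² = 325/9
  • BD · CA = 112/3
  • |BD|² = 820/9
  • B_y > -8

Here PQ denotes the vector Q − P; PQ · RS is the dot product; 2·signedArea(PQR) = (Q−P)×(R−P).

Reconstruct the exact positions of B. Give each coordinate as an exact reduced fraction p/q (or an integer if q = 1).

1. B_x = -1/3  [2·signedArea(BCA) = 152/3 ∩ BD · CA = 112/3]
2. B_y = -7  [2·signedArea(BCA) = 152/3 ∩ BD · CA = 112/3]
   → B = (-1/3, -7)

B = (-1/3, -7)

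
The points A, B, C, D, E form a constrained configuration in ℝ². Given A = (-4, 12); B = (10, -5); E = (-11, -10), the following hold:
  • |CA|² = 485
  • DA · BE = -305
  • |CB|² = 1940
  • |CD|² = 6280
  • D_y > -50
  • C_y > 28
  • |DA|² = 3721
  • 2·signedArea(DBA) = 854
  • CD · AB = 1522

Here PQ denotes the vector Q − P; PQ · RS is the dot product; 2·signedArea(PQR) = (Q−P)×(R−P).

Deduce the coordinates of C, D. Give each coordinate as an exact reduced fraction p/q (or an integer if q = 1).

C = (-18, 29)
D = (-4, -49)

1. D_x = -4  [2·signedArea(DBA) = 854 ∩ DA · BE = -305]
2. D_y = -49  [2·signedArea(DBA) = 854 ∩ DA · BE = -305]
   → D = (-4, -49)
3. C_x = -18  [line -14·x + 17·y + -745 = 0 ∩ |CD|² = 6280]
4. C_y = 29  [line -14·x + 17·y + -745 = 0 ∩ |CD|² = 6280]
   → C = (-18, 29)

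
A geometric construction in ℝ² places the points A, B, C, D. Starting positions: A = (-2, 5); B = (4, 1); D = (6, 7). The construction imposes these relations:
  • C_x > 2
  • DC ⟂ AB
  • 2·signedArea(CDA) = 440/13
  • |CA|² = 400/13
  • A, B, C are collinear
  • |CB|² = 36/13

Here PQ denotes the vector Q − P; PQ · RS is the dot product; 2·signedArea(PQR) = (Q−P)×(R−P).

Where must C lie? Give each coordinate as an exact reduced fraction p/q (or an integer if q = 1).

1. C_x = 34/13  [A, B, C are collinear ∩ DC ⟂ AB]
2. C_y = 25/13  [A, B, C are collinear ∩ DC ⟂ AB]
   → C = (34/13, 25/13)

C = (34/13, 25/13)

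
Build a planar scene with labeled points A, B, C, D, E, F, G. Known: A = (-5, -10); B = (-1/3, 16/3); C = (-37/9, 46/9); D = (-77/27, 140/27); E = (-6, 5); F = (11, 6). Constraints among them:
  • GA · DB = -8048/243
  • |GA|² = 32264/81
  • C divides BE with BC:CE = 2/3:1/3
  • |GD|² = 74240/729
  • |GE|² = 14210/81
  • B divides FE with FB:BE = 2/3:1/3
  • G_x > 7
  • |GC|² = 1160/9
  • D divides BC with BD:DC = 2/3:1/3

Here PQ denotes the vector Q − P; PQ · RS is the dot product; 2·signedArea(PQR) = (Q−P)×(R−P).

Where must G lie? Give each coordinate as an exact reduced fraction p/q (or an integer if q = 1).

G = (65/9, 52/9)

1. G_x = 65/9  [line -68/27·x + -4/27·y + 4628/243 = 0 ∩ |GD|² = 74240/729]
2. G_y = 52/9  [line -68/27·x + -4/27·y + 4628/243 = 0 ∩ |GD|² = 74240/729]
   → G = (65/9, 52/9)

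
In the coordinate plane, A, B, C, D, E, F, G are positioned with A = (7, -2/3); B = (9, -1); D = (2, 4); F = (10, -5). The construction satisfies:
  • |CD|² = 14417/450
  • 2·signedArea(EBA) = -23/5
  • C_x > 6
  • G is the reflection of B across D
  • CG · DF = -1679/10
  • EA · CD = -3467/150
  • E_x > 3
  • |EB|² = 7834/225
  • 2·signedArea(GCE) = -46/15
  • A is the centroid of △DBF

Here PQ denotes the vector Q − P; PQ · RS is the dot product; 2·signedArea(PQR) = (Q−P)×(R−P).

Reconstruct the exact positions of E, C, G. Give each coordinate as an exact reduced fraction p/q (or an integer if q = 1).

1. G_x = -5  [G is the reflection of B across D]
2. G_y = 9  [G is the reflection of B across D]
   → G = (-5, 9)
3. C_x = 13/2  [line -8·x + 9·y + 469/10 = 0 ∩ |CD|² = 14417/450]
4. C_y = 17/30  [line -8·x + 9·y + 469/10 = 0 ∩ |CD|² = 14417/450]
   → C = (13/2, 17/30)
5. E_x = 4  [2·signedArea(EBA) = -23/5 ∩ 2·signedArea(GCE) = -46/15]
6. E_y = 32/15  [2·signedArea(EBA) = -23/5 ∩ 2·signedArea(GCE) = -46/15]
   → E = (4, 32/15)

C = (13/2, 17/30)
E = (4, 32/15)
G = (-5, 9)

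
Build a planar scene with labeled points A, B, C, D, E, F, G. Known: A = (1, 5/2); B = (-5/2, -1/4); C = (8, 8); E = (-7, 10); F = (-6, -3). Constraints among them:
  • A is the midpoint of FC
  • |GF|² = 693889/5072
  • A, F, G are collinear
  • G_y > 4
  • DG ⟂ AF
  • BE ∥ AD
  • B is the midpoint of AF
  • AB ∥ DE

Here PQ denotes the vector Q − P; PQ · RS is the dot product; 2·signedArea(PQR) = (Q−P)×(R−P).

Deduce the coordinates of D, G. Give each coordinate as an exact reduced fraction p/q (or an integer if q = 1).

1. D_x = -7/2  [AB ∥ DE ∩ BE ∥ AD]
2. D_y = 51/4  [AB ∥ DE ∩ BE ∥ AD]
   → D = (-7/2, 51/4)
3. G_x = 2027/634  [A, F, G are collinear ∩ DG ⟂ AF]
4. G_y = 5359/1268  [A, F, G are collinear ∩ DG ⟂ AF]
   → G = (2027/634, 5359/1268)

D = (-7/2, 51/4)
G = (2027/634, 5359/1268)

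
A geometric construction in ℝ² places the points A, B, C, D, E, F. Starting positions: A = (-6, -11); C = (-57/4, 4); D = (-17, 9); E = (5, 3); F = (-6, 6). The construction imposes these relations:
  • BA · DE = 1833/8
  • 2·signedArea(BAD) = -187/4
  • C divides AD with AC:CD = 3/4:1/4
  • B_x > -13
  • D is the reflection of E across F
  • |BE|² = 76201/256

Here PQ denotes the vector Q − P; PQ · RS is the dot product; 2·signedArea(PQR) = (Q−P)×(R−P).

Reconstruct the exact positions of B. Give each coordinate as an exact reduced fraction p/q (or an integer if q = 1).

B = (-195/16, 9/2)

1. B_x = -195/16  [BA · DE = 1833/8 ∩ 2·signedArea(BAD) = -187/4]
2. B_y = 9/2  [BA · DE = 1833/8 ∩ 2·signedArea(BAD) = -187/4]
   → B = (-195/16, 9/2)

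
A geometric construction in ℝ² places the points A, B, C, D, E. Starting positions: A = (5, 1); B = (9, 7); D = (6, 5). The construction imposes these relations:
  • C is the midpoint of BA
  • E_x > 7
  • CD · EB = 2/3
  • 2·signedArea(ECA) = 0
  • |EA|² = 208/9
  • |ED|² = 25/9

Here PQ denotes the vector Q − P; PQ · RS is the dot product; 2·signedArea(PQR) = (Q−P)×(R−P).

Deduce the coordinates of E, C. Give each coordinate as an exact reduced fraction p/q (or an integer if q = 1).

C = (7, 4)
E = (23/3, 5)

1. C_x = 7  [C is the midpoint of BA]
2. C_y = 4  [C is the midpoint of BA]
   → C = (7, 4)
3. E_x = 23/3  [2·signedArea(ECA) = 0 ∩ CD · EB = 2/3]
4. E_y = 5  [2·signedArea(ECA) = 0 ∩ CD · EB = 2/3]
   → E = (23/3, 5)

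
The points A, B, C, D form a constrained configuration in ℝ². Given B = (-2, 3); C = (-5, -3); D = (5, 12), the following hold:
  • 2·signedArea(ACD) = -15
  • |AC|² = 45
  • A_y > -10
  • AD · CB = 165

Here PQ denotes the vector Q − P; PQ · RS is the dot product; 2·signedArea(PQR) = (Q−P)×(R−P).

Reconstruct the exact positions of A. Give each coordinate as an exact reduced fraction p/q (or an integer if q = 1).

A = (-8, -9)

1. A_x = -8  [2·signedArea(ACD) = -15 ∩ AD · CB = 165]
2. A_y = -9  [2·signedArea(ACD) = -15 ∩ AD · CB = 165]
   → A = (-8, -9)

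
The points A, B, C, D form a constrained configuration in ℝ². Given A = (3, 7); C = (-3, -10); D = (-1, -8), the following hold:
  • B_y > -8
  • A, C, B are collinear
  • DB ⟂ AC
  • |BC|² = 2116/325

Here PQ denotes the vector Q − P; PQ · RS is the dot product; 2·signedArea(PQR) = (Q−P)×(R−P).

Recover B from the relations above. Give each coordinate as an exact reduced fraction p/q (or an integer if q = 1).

B = (-699/325, -2468/325)

1. B_x = -699/325  [A, C, B are collinear ∩ DB ⟂ AC]
2. B_y = -2468/325  [A, C, B are collinear ∩ DB ⟂ AC]
   → B = (-699/325, -2468/325)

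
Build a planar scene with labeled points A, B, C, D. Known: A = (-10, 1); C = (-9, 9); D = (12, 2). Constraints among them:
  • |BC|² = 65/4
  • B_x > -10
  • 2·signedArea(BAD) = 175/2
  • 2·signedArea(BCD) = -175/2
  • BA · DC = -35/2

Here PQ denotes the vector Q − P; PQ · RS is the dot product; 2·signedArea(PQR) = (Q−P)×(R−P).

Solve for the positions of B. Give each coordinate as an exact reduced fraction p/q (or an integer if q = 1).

1. B_x = -19/2  [2·signedArea(BCD) = -175/2 ∩ 2·signedArea(BAD) = 175/2]
2. B_y = 5  [2·signedArea(BCD) = -175/2 ∩ 2·signedArea(BAD) = 175/2]
   → B = (-19/2, 5)

B = (-19/2, 5)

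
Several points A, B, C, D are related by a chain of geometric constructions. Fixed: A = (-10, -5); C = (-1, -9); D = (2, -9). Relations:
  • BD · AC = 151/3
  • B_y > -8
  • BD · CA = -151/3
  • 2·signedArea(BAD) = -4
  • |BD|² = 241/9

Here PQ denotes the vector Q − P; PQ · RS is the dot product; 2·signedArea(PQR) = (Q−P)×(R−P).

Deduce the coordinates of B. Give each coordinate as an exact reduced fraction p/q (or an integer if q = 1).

1. B_x = -3  [BD · AC = 151/3 ∩ 2·signedArea(BAD) = -4]
2. B_y = -23/3  [BD · AC = 151/3 ∩ 2·signedArea(BAD) = -4]
   → B = (-3, -23/3)

B = (-3, -23/3)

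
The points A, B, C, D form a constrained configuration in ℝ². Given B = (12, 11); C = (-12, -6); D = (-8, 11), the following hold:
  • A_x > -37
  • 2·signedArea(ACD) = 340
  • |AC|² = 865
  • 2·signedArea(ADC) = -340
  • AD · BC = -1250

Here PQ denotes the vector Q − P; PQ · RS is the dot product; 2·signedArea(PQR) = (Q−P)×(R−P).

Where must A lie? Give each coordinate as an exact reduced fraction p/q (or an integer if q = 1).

A = (-36, -23)

1. A_x = -36  [2·signedArea(ACD) = 340 ∩ AD · BC = -1250]
2. A_y = -23  [2·signedArea(ACD) = 340 ∩ AD · BC = -1250]
   → A = (-36, -23)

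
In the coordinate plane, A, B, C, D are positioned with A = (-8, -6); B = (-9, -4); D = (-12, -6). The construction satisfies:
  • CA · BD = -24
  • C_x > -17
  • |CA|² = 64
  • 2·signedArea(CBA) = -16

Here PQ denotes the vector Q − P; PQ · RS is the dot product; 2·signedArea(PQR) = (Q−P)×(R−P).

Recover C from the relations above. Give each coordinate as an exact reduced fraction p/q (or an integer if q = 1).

C = (-16, -6)

1. C_x = -16  [CA · BD = -24 ∩ 2·signedArea(CBA) = -16]
2. C_y = -6  [CA · BD = -24 ∩ 2·signedArea(CBA) = -16]
   → C = (-16, -6)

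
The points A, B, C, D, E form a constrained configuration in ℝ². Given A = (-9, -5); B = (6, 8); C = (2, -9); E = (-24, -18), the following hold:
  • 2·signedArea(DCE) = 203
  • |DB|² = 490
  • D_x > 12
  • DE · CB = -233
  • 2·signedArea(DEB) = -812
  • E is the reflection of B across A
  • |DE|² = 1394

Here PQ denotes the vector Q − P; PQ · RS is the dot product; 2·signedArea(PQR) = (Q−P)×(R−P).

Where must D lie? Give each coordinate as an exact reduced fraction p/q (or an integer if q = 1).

D = (13, -13)

1. D_x = 13  [2·signedArea(DCE) = 203 ∩ 2·signedArea(DEB) = -812]
2. D_y = -13  [2·signedArea(DCE) = 203 ∩ 2·signedArea(DEB) = -812]
   → D = (13, -13)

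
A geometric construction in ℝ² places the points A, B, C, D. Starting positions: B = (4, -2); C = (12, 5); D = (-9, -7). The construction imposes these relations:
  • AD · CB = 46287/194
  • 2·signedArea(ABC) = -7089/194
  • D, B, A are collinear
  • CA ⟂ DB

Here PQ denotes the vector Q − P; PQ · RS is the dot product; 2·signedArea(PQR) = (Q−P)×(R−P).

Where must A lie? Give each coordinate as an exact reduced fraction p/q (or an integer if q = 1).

1. A_x = 2583/194  [D, B, A are collinear ∩ CA ⟂ DB]
2. A_y = 307/194  [D, B, A are collinear ∩ CA ⟂ DB]
   → A = (2583/194, 307/194)

A = (2583/194, 307/194)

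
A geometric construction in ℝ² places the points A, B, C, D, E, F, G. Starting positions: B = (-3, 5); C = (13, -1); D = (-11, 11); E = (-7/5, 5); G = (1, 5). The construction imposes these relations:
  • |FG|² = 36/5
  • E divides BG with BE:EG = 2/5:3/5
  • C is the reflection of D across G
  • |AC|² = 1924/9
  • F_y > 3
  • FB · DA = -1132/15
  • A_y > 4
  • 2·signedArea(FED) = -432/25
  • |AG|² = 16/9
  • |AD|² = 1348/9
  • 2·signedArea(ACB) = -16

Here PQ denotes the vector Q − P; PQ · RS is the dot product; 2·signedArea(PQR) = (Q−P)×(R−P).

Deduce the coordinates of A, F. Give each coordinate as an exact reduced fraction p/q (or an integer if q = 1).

A = (-1/3, 5)
F = (17/5, 19/5)

1. A_x = -1/3  [line -6·x + -16·y + 78 = 0 ∩ |AC|² = 1924/9]
2. A_y = 5  [line -6·x + -16·y + 78 = 0 ∩ |AC|² = 1924/9]
   → A = (-1/3, 5)
3. F_x = 17/5  [2·signedArea(FED) = -432/25 ∩ FB · DA = -1132/15]
4. F_y = 19/5  [2·signedArea(FED) = -432/25 ∩ FB · DA = -1132/15]
   → F = (17/5, 19/5)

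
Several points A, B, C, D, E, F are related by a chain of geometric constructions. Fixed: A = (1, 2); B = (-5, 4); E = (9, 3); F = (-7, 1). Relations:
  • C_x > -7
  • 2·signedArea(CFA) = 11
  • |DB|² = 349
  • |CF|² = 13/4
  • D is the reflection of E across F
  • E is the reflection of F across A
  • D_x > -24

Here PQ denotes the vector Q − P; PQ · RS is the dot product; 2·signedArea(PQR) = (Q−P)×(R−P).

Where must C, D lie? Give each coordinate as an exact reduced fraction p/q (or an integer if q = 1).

1. C_x = -6  [line -1·x + 8·y + -26 = 0 ∩ |CF|² = 13/4]
2. C_y = 5/2  [line -1·x + 8·y + -26 = 0 ∩ |CF|² = 13/4]
   → C = (-6, 5/2)
3. D_x = -23  [D is the reflection of E across F]
4. D_y = -1  [D is the reflection of E across F]
   → D = (-23, -1)

C = (-6, 5/2)
D = (-23, -1)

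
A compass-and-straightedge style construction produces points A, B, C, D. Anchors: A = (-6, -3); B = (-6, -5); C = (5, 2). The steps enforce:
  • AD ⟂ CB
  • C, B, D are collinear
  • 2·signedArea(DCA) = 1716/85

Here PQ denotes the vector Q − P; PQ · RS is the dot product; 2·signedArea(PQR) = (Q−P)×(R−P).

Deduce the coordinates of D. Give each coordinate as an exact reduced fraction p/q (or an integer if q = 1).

D = (-433/85, -376/85)

1. D_x = -433/85  [C, B, D are collinear ∩ AD ⟂ CB]
2. D_y = -376/85  [C, B, D are collinear ∩ AD ⟂ CB]
   → D = (-433/85, -376/85)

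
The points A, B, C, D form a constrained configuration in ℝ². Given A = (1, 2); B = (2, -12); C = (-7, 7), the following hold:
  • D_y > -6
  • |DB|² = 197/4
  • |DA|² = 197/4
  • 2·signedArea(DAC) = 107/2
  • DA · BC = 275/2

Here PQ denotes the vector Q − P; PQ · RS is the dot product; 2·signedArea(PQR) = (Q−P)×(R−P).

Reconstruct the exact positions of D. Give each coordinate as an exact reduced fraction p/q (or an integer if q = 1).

1. D_x = 3/2  [2·signedArea(DAC) = 107/2 ∩ DA · BC = 275/2]
2. D_y = -5  [2·signedArea(DAC) = 107/2 ∩ DA · BC = 275/2]
   → D = (3/2, -5)

D = (3/2, -5)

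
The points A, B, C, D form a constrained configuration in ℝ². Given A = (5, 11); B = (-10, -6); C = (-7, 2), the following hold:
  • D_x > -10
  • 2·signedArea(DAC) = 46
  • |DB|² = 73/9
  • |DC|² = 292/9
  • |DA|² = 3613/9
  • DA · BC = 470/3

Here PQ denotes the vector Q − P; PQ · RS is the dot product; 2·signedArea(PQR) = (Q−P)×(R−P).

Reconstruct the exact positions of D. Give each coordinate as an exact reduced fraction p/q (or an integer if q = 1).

1. D_x = -9  [2·signedArea(DAC) = 46 ∩ DA · BC = 470/3]
2. D_y = -10/3  [2·signedArea(DAC) = 46 ∩ DA · BC = 470/3]
   → D = (-9, -10/3)

D = (-9, -10/3)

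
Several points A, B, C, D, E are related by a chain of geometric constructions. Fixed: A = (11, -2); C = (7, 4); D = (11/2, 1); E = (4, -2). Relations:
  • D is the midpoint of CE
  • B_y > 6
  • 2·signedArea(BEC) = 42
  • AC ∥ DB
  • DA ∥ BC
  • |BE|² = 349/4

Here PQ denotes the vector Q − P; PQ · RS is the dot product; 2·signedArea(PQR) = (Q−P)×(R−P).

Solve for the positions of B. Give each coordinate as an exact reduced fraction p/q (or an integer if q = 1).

B = (3/2, 7)

1. B_x = 3/2  [DA ∥ BC ∩ AC ∥ DB]
2. B_y = 7  [DA ∥ BC ∩ AC ∥ DB]
   → B = (3/2, 7)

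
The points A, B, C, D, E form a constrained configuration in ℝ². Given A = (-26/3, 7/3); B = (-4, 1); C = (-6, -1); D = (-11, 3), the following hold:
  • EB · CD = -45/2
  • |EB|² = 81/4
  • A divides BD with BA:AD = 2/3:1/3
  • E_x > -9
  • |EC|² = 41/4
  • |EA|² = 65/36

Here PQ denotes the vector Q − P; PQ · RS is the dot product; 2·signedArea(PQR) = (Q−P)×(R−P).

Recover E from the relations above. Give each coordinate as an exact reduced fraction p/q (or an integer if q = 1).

E = (-17/2, 1)

1. E_x = -17/2  [line 5·x + -4·y + 93/2 = 0 ∩ |EC|² = 41/4]
2. E_y = 1  [line 5·x + -4·y + 93/2 = 0 ∩ |EC|² = 41/4]
   → E = (-17/2, 1)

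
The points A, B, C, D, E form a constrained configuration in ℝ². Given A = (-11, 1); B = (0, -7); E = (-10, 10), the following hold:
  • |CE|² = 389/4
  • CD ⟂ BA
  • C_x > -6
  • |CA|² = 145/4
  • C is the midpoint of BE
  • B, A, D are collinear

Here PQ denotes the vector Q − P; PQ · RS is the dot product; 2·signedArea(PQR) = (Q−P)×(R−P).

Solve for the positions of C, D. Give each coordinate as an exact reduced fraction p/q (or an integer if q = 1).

C = (-5, 3/2)
D = (-1353/185, -311/185)

1. C_x = -5  [C is the midpoint of BE]
2. C_y = 3/2  [C is the midpoint of BE]
   → C = (-5, 3/2)
3. D_x = -1353/185  [B, A, D are collinear ∩ CD ⟂ BA]
4. D_y = -311/185  [B, A, D are collinear ∩ CD ⟂ BA]
   → D = (-1353/185, -311/185)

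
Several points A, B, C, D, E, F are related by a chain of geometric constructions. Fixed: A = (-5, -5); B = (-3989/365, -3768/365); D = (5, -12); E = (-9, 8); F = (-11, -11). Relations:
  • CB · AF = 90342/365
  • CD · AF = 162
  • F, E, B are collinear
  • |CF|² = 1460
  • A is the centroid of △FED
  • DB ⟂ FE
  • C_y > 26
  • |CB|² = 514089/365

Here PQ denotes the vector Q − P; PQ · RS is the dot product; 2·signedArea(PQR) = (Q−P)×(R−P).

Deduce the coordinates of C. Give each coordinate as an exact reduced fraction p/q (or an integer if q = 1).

C = (-7, 27)

1. C_x = -7  [line 6·x + 6·y + -120 = 0 ∩ |CB|² = 514089/365]
2. C_y = 27  [line 6·x + 6·y + -120 = 0 ∩ |CB|² = 514089/365]
   → C = (-7, 27)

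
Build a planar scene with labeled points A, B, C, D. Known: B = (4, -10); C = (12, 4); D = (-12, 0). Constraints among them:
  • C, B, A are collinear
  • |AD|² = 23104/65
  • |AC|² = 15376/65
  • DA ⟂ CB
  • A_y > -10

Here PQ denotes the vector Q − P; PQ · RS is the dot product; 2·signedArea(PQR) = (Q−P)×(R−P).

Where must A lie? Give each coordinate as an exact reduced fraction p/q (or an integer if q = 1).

1. A_x = 284/65  [C, B, A are collinear ∩ DA ⟂ CB]
2. A_y = -608/65  [C, B, A are collinear ∩ DA ⟂ CB]
   → A = (284/65, -608/65)

A = (284/65, -608/65)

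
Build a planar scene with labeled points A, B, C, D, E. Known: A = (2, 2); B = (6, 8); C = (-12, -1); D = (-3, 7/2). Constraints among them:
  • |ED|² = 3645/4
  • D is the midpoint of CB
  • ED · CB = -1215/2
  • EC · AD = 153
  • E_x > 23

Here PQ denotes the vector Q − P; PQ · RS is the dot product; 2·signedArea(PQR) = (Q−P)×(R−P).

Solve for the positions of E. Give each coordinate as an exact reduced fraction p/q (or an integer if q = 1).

E = (24, 17)

1. E_x = 24  [ED · CB = -1215/2 ∩ EC · AD = 153]
2. E_y = 17  [ED · CB = -1215/2 ∩ EC · AD = 153]
   → E = (24, 17)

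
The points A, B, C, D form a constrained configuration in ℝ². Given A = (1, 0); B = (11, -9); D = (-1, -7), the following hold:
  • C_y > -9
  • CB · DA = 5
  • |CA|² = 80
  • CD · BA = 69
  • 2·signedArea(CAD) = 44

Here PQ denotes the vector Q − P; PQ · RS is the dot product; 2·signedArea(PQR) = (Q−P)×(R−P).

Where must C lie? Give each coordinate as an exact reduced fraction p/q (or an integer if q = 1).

C = (5, -8)

1. C_x = 5  [CB · DA = 5 ∩ 2·signedArea(CAD) = 44]
2. C_y = -8  [CB · DA = 5 ∩ 2·signedArea(CAD) = 44]
   → C = (5, -8)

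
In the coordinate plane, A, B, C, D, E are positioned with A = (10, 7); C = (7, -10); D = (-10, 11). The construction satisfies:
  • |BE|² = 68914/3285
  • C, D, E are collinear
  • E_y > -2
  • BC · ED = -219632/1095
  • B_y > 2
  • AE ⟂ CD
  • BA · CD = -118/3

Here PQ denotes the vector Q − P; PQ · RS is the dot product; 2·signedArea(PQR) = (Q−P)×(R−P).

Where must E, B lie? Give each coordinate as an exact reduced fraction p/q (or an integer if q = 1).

1. E_x = -46/365  [C, D, E are collinear ∩ AE ⟂ CD]
2. E_y = -437/365  [C, D, E are collinear ∩ AE ⟂ CD]
   → E = (-46/365, -437/365)
3. B_x = 7/3  [line 17·x + -21·y + 49/3 = 0 ∩ |BE|² = 68914/3285]
4. B_y = 8/3  [line 17·x + -21·y + 49/3 = 0 ∩ |BE|² = 68914/3285]
   → B = (7/3, 8/3)

B = (7/3, 8/3)
E = (-46/365, -437/365)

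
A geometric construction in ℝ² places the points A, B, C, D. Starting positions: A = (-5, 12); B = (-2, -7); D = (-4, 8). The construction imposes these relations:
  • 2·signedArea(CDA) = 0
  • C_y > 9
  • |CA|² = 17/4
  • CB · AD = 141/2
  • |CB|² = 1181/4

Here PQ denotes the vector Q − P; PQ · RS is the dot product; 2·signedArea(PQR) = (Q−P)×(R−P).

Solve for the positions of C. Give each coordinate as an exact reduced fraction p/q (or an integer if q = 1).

C = (-9/2, 10)

1. C_x = -9/2  [2·signedArea(CDA) = 0 ∩ CB · AD = 141/2]
2. C_y = 10  [2·signedArea(CDA) = 0 ∩ CB · AD = 141/2]
   → C = (-9/2, 10)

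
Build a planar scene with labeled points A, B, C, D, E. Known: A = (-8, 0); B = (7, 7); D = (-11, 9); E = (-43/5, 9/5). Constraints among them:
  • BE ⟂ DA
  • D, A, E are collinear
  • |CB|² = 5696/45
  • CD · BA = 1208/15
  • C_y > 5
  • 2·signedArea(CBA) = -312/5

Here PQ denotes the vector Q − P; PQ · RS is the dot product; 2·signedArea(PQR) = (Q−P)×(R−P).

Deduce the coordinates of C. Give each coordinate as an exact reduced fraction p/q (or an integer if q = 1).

C = (-21/5, 89/15)

1. C_x = -21/5  [2·signedArea(CBA) = -312/5 ∩ CD · BA = 1208/15]
2. C_y = 89/15  [2·signedArea(CBA) = -312/5 ∩ CD · BA = 1208/15]
   → C = (-21/5, 89/15)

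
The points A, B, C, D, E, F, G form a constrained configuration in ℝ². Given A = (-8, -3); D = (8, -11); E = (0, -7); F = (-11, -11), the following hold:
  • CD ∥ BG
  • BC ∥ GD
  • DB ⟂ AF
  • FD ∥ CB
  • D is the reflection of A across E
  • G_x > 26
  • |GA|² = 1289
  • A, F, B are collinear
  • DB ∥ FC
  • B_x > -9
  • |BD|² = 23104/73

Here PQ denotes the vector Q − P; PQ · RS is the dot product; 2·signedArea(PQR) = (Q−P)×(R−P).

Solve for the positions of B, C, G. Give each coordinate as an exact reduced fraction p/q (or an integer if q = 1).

1. B_x = -632/73  [A, F, B are collinear ∩ DB ⟂ AF]
2. B_y = -347/73  [A, F, B are collinear ∩ DB ⟂ AF]
   → B = (-632/73, -347/73)
3. C_x = -2019/73  [FD ∥ CB ∩ DB ∥ FC]
4. C_y = -347/73  [FD ∥ CB ∩ DB ∥ FC]
   → C = (-2019/73, -347/73)
5. G_x = 27  [BC ∥ GD ∩ CD ∥ BG]
6. G_y = -11  [BC ∥ GD ∩ CD ∥ BG]
   → G = (27, -11)

B = (-632/73, -347/73)
C = (-2019/73, -347/73)
G = (27, -11)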